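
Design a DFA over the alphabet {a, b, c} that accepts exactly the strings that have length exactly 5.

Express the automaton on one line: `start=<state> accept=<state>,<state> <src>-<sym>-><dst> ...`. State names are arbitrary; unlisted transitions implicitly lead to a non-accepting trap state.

start=S0 accept=S5 S0-a->S1 S0-b->S1 S0-c->S1 S1-a->S2 S1-b->S2 S1-c->S2 S2-a->S3 S2-b->S3 S2-c->S3 S3-a->S4 S3-b->S4 S3-c->S4 S4-a->S5 S4-b->S5 S4-c->S5 S5-a->S6 S5-b->S6 S5-c->S6 S6-a->S6 S6-b->S6 S6-c->S6

We only need to distinguish lengths 0, 1, …, 5, and '>5'. Chain S0 → S1 → S2 → S3 → S4 → S5 → S6 on every symbol, with S6 looping. Accepting states: {S5}.
With 7 states:
        a   b   c  
>  S0   S1  S1  S1 
   S1   S2  S2  S2 
   S2   S3  S3  S3 
   S3   S4  S4  S4 
   S4   S5  S5  S5 
 * S5   S6  S6  S6 
   S6   S6  S6  S6 
(> = start, * = accepting)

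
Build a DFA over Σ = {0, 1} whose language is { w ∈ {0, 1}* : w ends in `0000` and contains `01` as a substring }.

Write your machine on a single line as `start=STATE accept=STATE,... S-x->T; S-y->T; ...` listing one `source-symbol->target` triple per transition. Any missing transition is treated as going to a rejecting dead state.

Build one automaton per condition and run them in lockstep. The first has 5 states tracking how much of the suffix `0000` has currently been matched; the second has 3 states tracking whether and how much of `01` has been seen. A product state is a pair (one from each), accepting exactly when both do. After merging equivalent states the machine shrinks.
With 7 states:
        0   1  
>  q0   q1  q0 
   q1   q1  q2 
   q2   q3  q2 
   q3   q4  q2 
   q4   q5  q2 
   q5   q6  q2 
 * q6   q6  q2 
(> = start, * = accepting)

start=q0; accept=q6; q0-0->q1; q0-1->q0; q1-0->q1; q1-1->q2; q2-0->q3; q2-1->q2; q3-0->q4; q3-1->q2; q4-0->q5; q4-1->q2; q5-0->q6; q5-1->q2; q6-0->q6; q6-1->q2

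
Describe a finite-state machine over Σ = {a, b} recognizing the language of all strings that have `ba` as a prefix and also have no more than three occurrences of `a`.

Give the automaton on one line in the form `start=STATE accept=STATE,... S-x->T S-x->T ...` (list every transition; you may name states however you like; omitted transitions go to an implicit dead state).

Run two small machines in parallel and take their product. One (4 states) tracks whether the input so far still matches the prefix `ba`; the other (5 states) tracks the count of `a`s, saturating at 4. Each combined state is a pair, one component from each; accept when both components accept. After merging equivalent states the machine shrinks.
6 states suffice.
        a   b  
>  s0   s1  s2 
   s1   s1  s1 
   s2   s3  s1 
 * s3   s4  s3 
 * s4   s5  s4 
 * s5   s1  s5 
(> = start, * = accepting)

start=s0 accept=s3,s4,s5 s0-a->s1 s0-b->s2 s1-a->s1 s1-b->s1 s2-a->s3 s2-b->s1 s3-a->s4 s3-b->s3 s4-a->s5 s4-b->s4 s5-a->s1 s5-b->s5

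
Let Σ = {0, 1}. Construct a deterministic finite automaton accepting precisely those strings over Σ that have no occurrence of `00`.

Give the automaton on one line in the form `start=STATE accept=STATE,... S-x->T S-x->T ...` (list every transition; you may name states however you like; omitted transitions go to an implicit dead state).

This is the complement of 'contains `00`'. Use the same substring-matching states — S0 through S2 holding how much of `00` has just been matched — but flip the accepting set: everything except the trap S2 accepts.
With 3 states:
        0   1  
>* S0   S1  S0 
 * S1   S2  S0 
   S2   S2  S2 
(> = start, * = accepting)

start=S0 accept=S0,S1 S0-0->S1 S0-1->S0 S1-0->S2 S1-1->S0 S2-0->S2 S2-1->S2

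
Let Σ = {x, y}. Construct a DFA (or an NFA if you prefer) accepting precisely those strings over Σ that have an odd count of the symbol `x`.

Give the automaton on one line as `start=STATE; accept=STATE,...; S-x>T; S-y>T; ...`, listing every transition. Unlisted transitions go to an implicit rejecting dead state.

start=q0; accept=q1; q0-x>q1; q0-y>q0; q1-x>q0; q1-y>q1

The only thing that matters is how many `x`s have appeared, reduced mod 2. Use one state per residue: q0 for 0, …, q1 for 1. Reading `x` moves to the next residue; anything else stays put. q1 is accepting.
        x   y  
>  q0   q1  q0 
 * q1   q0  q1 
(> = start, * = accepting)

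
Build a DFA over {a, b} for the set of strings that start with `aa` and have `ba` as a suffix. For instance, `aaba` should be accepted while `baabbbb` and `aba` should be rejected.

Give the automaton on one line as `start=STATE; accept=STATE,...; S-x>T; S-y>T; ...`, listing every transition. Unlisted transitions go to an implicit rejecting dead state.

Build one automaton per condition and run them in lockstep. The first has 4 states tracking whether the input so far still matches the prefix `aa`; the second has 3 states tracking how much of the suffix `ba` has currently been matched. A product state is a pair (one from each), accepting exactly when both do. Equivalent product states are then merged.
6 states suffice.
        a   b  
>  q0   q1  q2 
   q1   q3  q2 
   q2   q2  q2 
   q3   q3  q4 
   q4   q5  q4 
 * q5   q3  q4 
(> = start, * = accepting)

start=q0; accept=q5; q0-a>q1; q0-b>q2; q1-a>q3; q1-b>q2; q2-a>q2; q2-b>q2; q3-a>q3; q3-b>q4; q4-a>q5; q4-b>q4; q5-a>q3; q5-b>q4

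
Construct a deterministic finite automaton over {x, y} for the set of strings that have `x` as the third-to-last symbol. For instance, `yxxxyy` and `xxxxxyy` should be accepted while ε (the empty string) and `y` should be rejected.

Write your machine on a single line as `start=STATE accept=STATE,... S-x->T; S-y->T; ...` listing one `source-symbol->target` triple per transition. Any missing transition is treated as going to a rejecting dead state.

start=s0; accept=s7,s8,s9,s10; s0-x->s1; s0-y->s2; s1-x->s3; s1-y->s4; s2-x->s5; s2-y->s6; s3-x->s7; s3-y->s8; s4-x->s9; s4-y->s10; s5-x->s11; s5-y->s12; s6-x->s13; s6-y->s14; s7-x->s7; s7-y->s8; s8-x->s9; s8-y->s10; s9-x->s11; s9-y->s12; s10-x->s13; s10-y->s14; s11-x->s7; s11-y->s8; s12-x->s9; s12-y->s10; s13-x->s11; s13-y->s12; s14-x->s13; s14-y->s14

A DFA must remember the last 3 symbols (since which symbol is third-to-last isn't known until the input ends). Use one state per possible window of the last ≤3 symbols; accept from those whose window starts with `x`.
          x    y  
>  s0     s1   s2 
   s1     s3   s4 
   s2     s5   s6 
   s3     s7   s8 
   s4     s9  s10 
   s5    s11  s12 
   s6    s13  s14 
 * s7     s7   s8 
 * s8     s9  s10 
 * s9    s11  s12 
 * s10   s13  s14 
   s11    s7   s8 
   s12    s9  s10 
   s13   s11  s12 
   s14   s13  s14 
(> = start, * = accepting)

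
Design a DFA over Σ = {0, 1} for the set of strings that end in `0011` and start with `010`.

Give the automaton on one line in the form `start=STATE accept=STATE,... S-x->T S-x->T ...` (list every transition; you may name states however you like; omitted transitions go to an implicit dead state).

Build one automaton per condition and run them in lockstep. One (5 states) tracks how much of the suffix `0011` has currently been matched; the other (5 states) tracks whether the input so far still matches the prefix `010`. Each combined state is a pair, one component from each; accept when both components accept. After merging equivalent states the machine shrinks.
9 states suffice.
        0   1  
>  q0   q1  q2 
   q1   q2  q3 
   q2   q2  q2 
   q3   q4  q2 
   q4   q5  q6 
   q5   q5  q7 
   q6   q4  q6 
   q7   q4  q8 
 * q8   q4  q6 
(> = start, * = accepting)

start=q0 accept=q8 q0-0->q1 q0-1->q2 q1-0->q2 q1-1->q3 q2-0->q2 q2-1->q2 q3-0->q4 q3-1->q2 q4-0->q5 q4-1->q6 q5-0->q5 q5-1->q7 q6-0->q4 q6-1->q6 q7-0->q4 q7-1->q8 q8-0->q4 q8-1->q6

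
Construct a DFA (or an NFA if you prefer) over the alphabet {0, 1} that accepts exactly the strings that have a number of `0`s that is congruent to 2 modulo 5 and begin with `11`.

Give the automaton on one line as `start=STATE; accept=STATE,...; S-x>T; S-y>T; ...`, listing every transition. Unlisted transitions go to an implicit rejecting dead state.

Run two small machines in parallel and take their product. One (5 states) tracks the count of `0`s modulo 5; the other (4 states) tracks whether the input so far still matches the prefix `11`. Each combined state is a pair, one component from each; accept when both components accept. Minimizing collapses redundant product states.
8 states suffice.
        0   1  
>  q0   q1  q2 
   q1   q1  q1 
   q2   q1  q3 
   q3   q4  q3 
   q4   q5  q4 
 * q5   q6  q5 
   q6   q7  q6 
   q7   q3  q7 
(> = start, * = accepting)

start=q0; accept=q5; q0-0>q1; q0-1>q2; q1-0>q1; q1-1>q1; q2-0>q1; q2-1>q3; q3-0>q4; q3-1>q3; q4-0>q5; q4-1>q4; q5-0>q6; q5-1>q5; q6-0>q7; q6-1>q6; q7-0>q3; q7-1>q7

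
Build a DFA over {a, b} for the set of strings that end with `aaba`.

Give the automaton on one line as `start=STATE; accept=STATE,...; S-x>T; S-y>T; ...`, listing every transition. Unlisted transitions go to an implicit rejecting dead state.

start=q0; accept=q4; q0-a>q1; q0-b>q0; q1-a>q2; q1-b>q0; q2-a>q2; q2-b>q3; q3-a>q4; q3-b>q0; q4-a>q2; q4-b>q0

Remember how much of `aaba` the current input suffix matches. State q0 means no match yet; q1 means the last symbol is `a`; q2 means the last 2 symbols are `aa`; q3 means the last 3 symbols are `aab`; q4 means the last 4 symbols are `aaba`. Only q4 accepts. On a mismatch, fall back to the longest proper suffix that is still a prefix of `aaba`.
With 5 states:
        a   b  
>  q0   q1  q0 
   q1   q2  q0 
   q2   q2  q3 
   q3   q4  q0 
 * q4   q2  q0 
(> = start, * = accepting)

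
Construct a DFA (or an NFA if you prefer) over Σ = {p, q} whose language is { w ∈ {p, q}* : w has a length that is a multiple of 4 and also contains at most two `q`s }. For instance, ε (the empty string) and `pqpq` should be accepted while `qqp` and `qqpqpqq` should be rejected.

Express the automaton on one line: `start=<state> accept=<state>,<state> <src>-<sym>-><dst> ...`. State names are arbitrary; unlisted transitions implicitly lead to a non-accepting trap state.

start=s0 accept=s0,s10,s11 s0-p->s1 s0-q->s2 s1-p->s3 s1-q->s4 s2-p->s4 s2-q->s5 s3-p->s6 s3-q->s7 s4-p->s7 s4-q->s8 s5-p->s8 s5-q->s9 s6-p->s0 s6-q->s10 s7-p->s10 s7-q->s11 s8-p->s11 s8-q->s9 s9-p->s9 s9-q->s9 s10-p->s2 s10-q->s12 s11-p->s12 s11-q->s9 s12-p->s5 s12-q->s9

Run two small machines in parallel and take their product. One (4 states) tracks the input length modulo 4; the other (4 states) tracks the count of `q`s, saturating at 3. Each combined state is a pair, one component from each; accept when both components accept. After merging equivalent states the machine shrinks.
A 13-state machine:
          p    q  
>* s0     s1   s2 
   s1     s3   s4 
   s2     s4   s5 
   s3     s6   s7 
   s4     s7   s8 
   s5     s8   s9 
   s6     s0  s10 
   s7    s10  s11 
   s8    s11   s9 
   s9     s9   s9 
 * s10    s2  s12 
 * s11   s12   s9 
   s12    s5   s9 
(> = start, * = accepting)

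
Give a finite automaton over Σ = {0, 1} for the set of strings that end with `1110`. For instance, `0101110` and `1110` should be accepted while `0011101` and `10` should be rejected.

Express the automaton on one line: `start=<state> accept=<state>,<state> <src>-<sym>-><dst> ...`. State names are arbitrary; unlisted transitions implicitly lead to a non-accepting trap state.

Remember how much of `1110` the current input suffix matches. State q0 means no match yet; q1 means the last symbol is `1`; q2 means the last 2 symbols are `11`; q3 means the last 3 symbols are `111`; q4 means the last 4 symbols are `1110`. Only q4 accepts. On a mismatch, fall back to the longest proper suffix that is still a prefix of `1110`.
A 5-state machine:
        0   1  
>  q0   q0  q1 
   q1   q0  q2 
   q2   q0  q3 
   q3   q4  q3 
 * q4   q0  q1 
(> = start, * = accepting)

start=q0 accept=q4 q0-0->q0 q0-1->q1 q1-0->q0 q1-1->q2 q2-0->q0 q2-1->q3 q3-0->q4 q3-1->q3 q4-0->q0 q4-1->q1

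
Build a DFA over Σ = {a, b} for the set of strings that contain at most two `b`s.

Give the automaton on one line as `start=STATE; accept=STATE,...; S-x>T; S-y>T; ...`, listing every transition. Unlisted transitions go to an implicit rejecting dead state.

start=q0; accept=q0,q1,q2; q0-a>q0; q0-b>q1; q1-a>q1; q1-b>q2; q2-a>q2; q2-b>q3; q3-a>q3; q3-b>q3

Only the number of `b`s matters, and only up to 3. Make a chain q0 → q1 → q2 → q3 advanced by each `b` (with q3 absorbing); every other symbol self-loops. The accepting set is {q0, q1, q2}.
4 states suffice.
        a   b  
>* q0   q0  q1 
 * q1   q1  q2 
 * q2   q2  q3 
   q3   q3  q3 
(> = start, * = accepting)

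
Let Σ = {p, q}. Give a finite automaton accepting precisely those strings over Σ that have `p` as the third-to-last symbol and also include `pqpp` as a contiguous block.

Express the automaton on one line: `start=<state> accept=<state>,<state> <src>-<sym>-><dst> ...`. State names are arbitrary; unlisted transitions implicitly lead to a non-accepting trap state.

Handle the two conditions separately and then intersect. One (15 states) tracks the last 3 symbols read; the other (5 states) tracks whether and how much of `pqpp` has been seen. Each combined state is a pair, one component from each; accept when both components accept. Minimizing collapses redundant product states.
With 12 states:
          p    q  
>  s0     s1   s0 
   s1     s1   s2 
   s2     s3   s0 
   s3     s4   s2 
   s4     s5   s6 
 * s5     s5   s6 
 * s6     s7   s8 
 * s7     s4   s9 
 * s8    s10  s11 
   s9     s7   s8 
   s10    s4   s9 
   s11   s10  s11 
(> = start, * = accepting)

start=s0 accept=s5,s6,s7,s8 s0-p->s1 s0-q->s0 s1-p->s1 s1-q->s2 s2-p->s3 s2-q->s0 s3-p->s4 s3-q->s2 s4-p->s5 s4-q->s6 s5-p->s5 s5-q->s6 s6-p->s7 s6-q->s8 s7-p->s4 s7-q->s9 s8-p->s10 s8-q->s11 s9-p->s7 s9-q->s8 s10-p->s4 s10-q->s9 s11-p->s10 s11-q->s11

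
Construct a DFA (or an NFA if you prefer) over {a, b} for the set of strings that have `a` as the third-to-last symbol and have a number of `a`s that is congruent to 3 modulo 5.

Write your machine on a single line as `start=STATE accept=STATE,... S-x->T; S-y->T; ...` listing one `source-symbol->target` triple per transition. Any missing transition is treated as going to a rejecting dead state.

Run two small machines in parallel and take their product. One (15 states) tracks the last 3 symbols read; the other (5 states) tracks the count of `a`s modulo 5. Each combined state is a pair, one component from each; accept when both components accept. Minimizing collapses redundant product states.
A 16-state machine:
          a    b  
>  q0     q1   q0 
   q1     q2   q3 
   q2     q4   q5 
   q3     q6   q3 
 * q4     q7   q8 
   q5     q9  q10 
   q6    q11   q5 
   q7     q0   q7 
 * q8     q7  q12 
 * q9     q7  q13 
   q10   q14  q10 
   q11    q7   q8 
 * q12    q7  q15 
   q13    q7  q12 
   q14    q7  q13 
   q15    q7  q15 
(> = start, * = accepting)

start=q0; accept=q4,q8,q9,q12; q0-a->q1; q0-b->q0; q1-a->q2; q1-b->q3; q2-a->q4; q2-b->q5; q3-a->q6; q3-b->q3; q4-a->q7; q4-b->q8; q5-a->q9; q5-b->q10; q6-a->q11; q6-b->q5; q7-a->q0; q7-b->q7; q8-a->q7; q8-b->q12; q9-a->q7; q9-b->q13; q10-a->q14; q10-b->q10; q11-a->q7; q11-b->q8; q12-a->q7; q12-b->q15; q13-a->q7; q13-b->q12; q14-a->q7; q14-b->q13; q15-a->q7; q15-b->q15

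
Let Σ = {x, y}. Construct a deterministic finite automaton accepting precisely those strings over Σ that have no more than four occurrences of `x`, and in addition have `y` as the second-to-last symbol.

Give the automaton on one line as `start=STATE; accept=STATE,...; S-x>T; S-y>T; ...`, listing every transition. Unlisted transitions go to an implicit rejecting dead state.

start=A; accept=F,G,J,K,N,O,R,S,T; A-x>B; A-y>C; B-x>D; B-y>E; C-x>F; C-y>G; D-x>H; D-y>I; E-x>J; E-y>K; F-x>D; F-y>E; G-x>F; G-y>G; H-x>L; H-y>M; I-x>N; I-y>O; J-x>H; J-y>I; K-x>J; K-y>K; L-x>P; L-y>Q; M-x>R; M-y>S; N-x>L; N-y>M; O-x>N; O-y>O; P-x>P; P-y>P; Q-x>P; Q-y>T; R-x>P; R-y>Q; S-x>R; S-y>S; T-x>P; T-y>T

Build one automaton per condition and run them in lockstep. One (6 states) tracks the count of `x`s, saturating at 5; the other (7 states) tracks the last 2 symbols read. Each combined state is a pair, one component from each; accept when both components accept. Equivalent product states are then merged.
A 20-state machine:
       x  y 
>  A   B  C 
   B   D  E 
   C   F  G 
   D   H  I 
   E   J  K 
 * F   D  E 
 * G   F  G 
   H   L  M 
   I   N  O 
 * J   H  I 
 * K   J  K 
   L   P  Q 
   M   R  S 
 * N   L  M 
 * O   N  O 
   P   P  P 
   Q   P  T 
 * R   P  Q 
 * S   R  S 
 * T   P  T 
(> = start, * = accepting)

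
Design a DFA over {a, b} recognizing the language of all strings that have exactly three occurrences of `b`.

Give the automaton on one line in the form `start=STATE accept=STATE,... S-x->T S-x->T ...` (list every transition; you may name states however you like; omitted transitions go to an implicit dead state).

Only the number of `b`s matters, and only up to 4. Make a chain q0 → q1 → q2 → q3 → q4 advanced by each `b` (with q4 absorbing); every other symbol self-loops. The accepting set is {q3}.
5 states suffice.
        a   b  
>  q0   q0  q1 
   q1   q1  q2 
   q2   q2  q3 
 * q3   q3  q4 
   q4   q4  q4 
(> = start, * = accepting)

start=q0 accept=q3 q0-a->q0 q0-b->q1 q1-a->q1 q1-b->q2 q2-a->q2 q2-b->q3 q3-a->q3 q3-b->q4 q4-a->q4 q4-b->q4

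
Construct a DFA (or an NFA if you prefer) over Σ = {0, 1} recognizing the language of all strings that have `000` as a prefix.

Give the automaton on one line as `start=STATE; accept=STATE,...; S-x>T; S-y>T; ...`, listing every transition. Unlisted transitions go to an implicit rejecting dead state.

start=A; accept=D; A-0>B; A-1>E; B-0>C; B-1>E; C-0>D; C-1>E; D-0>D; D-1>D; E-0>E; E-1>E

Check the first 3 symbols one by one: A through C record how many have matched `000` so far; any wrong symbol goes to the dead state E. After all 3 match we enter the accepting sink D.
A 5-state machine:
       0  1 
>  A   B  E 
   B   C  E 
   C   D  E 
 * D   D  D 
   E   E  E 
(> = start, * = accepting)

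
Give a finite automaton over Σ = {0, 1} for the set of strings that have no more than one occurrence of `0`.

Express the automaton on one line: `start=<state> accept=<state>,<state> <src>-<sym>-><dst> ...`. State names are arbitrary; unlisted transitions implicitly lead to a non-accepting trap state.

Only the number of `0`s matters, and only up to 2. Make a chain s0 → s1 → s2 advanced by each `0` (with s2 absorbing); every other symbol self-loops. The accepting set is {s0, s1}.
With 3 states:
        0   1  
>* s0   s1  s0 
 * s1   s2  s1 
   s2   s2  s2 
(> = start, * = accepting)

start=s0 accept=s0,s1 s0-0->s1 s0-1->s0 s1-0->s2 s1-1->s1 s2-0->s2 s2-1->s2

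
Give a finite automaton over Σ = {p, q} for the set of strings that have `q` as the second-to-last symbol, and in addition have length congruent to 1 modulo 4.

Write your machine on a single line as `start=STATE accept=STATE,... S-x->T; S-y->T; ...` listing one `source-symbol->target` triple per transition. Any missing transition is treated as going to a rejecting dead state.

start=s0; accept=s5; s0-p->s1; s0-q->s1; s1-p->s2; s1-q->s2; s2-p->s3; s2-q->s3; s3-p->s0; s3-q->s4; s4-p->s5; s4-q->s5; s5-p->s2; s5-q->s2

Build one automaton per condition and run them in lockstep. The first has 7 states tracking the last 2 symbols read; the second has 4 states tracking the input length modulo 4. A product state is a pair (one from each), accepting exactly when both do. Equivalent product states are then merged.
        p   q  
>  s0   s1  s1 
   s1   s2  s2 
   s2   s3  s3 
   s3   s0  s4 
   s4   s5  s5 
 * s5   s2  s2 
(> = start, * = accepting)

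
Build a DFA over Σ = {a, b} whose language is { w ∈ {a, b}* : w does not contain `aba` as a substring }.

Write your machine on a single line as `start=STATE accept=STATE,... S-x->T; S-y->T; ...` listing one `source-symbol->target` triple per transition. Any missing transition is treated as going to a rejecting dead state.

Track partial matches of the forbidden pattern `aba`. State q3 is a dead state reached once `aba` has occurred; every other state accepts. q0 means no part of `aba` is currently matched.
A 4-state machine:
        a   b  
>* q0   q1  q0 
 * q1   q1  q2 
 * q2   q3  q0 
   q3   q3  q3 
(> = start, * = accepting)

start=q0; accept=q0,q1,q2; q0-a->q1; q0-b->q0; q1-a->q1; q1-b->q2; q2-a->q3; q2-b->q0; q3-a->q3; q3-b->q3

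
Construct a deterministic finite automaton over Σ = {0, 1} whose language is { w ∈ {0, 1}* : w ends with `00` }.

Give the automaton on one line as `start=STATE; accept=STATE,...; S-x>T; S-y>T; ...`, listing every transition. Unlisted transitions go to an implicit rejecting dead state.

Let each state record the length of the longest suffix of the input read so far that is also a prefix of `00`. q1 means the last symbol is `0`; q2 means the last 2 symbols are `00`. Accept only at q2, where the string currently ends in `00`.
        0   1  
>  q0   q1  q0 
   q1   q2  q0 
 * q2   q2  q0 
(> = start, * = accepting)

start=q0; accept=q2; q0-0>q1; q0-1>q0; q1-0>q2; q1-1>q0; q2-0>q2; q2-1>q0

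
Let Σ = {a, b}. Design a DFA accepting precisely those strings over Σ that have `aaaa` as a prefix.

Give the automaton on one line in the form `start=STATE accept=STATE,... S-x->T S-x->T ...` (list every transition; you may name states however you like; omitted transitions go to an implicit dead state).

start=q0 accept=q4 q0-a->q1 q0-b->q5 q1-a->q2 q1-b->q5 q2-a->q3 q2-b->q5 q3-a->q4 q3-b->q5 q4-a->q4 q4-b->q4 q5-a->q5 q5-b->q5

Check the first 4 symbols one by one: q0 through q3 record how many have matched `aaaa` so far; any wrong symbol goes to the dead state q5. After all 4 match we enter the accepting sink q4.
        a   b  
>  q0   q1  q5 
   q1   q2  q5 
   q2   q3  q5 
   q3   q4  q5 
 * q4   q4  q4 
   q5   q5  q5 
(> = start, * = accepting)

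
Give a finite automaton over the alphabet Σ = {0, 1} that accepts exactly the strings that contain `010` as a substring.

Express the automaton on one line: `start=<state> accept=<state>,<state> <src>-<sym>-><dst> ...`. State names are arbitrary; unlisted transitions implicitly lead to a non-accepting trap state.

start=s0 accept=s3 s0-0->s1 s0-1->s0 s1-0->s1 s1-1->s2 s2-0->s3 s2-1->s0 s3-0->s3 s3-1->s3

States s0..s2 record the length of the longest prefix of `010` that matches the current input suffix. Reaching s3 means `010` has been seen, and we stay there forever. Accept from s3.
4 states suffice.
        0   1  
>  s0   s1  s0 
   s1   s1  s2 
   s2   s3  s0 
 * s3   s3  s3 
(> = start, * = accepting)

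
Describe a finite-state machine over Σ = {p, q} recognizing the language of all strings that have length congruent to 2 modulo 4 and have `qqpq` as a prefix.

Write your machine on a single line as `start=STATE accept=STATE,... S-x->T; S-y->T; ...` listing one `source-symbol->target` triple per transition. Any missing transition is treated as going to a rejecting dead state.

start=A; accept=K; A-p->B; A-q->C; B-p->D; B-q->D; C-p->D; C-q->E; D-p->F; D-q->F; E-p->G; E-q->F; F-p->H; F-q->H; G-p->H; G-q->I; H-p->B; H-q->B; I-p->J; I-q->J; J-p->K; J-q->K; K-p->L; K-q->L; L-p->I; L-q->I

Handle the two conditions separately and then intersect. The first has 4 states tracking the input length modulo 4; the second has 6 states tracking whether the input so far still matches the prefix `qqpq`. A product state is a pair (one from each), accepting exactly when both do.
A 12-state machine:
       p  q 
>  A   B  C 
   B   D  D 
   C   D  E 
   D   F  F 
   E   G  F 
   F   H  H 
   G   H  I 
   H   B  B 
   I   J  J 
   J   K  K 
 * K   L  L 
   L   I  I 
(> = start, * = accepting)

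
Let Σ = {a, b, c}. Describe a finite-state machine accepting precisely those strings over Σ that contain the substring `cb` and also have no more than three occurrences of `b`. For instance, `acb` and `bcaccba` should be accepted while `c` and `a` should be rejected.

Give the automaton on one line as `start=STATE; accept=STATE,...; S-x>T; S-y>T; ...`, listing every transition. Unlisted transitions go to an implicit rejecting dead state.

start=q0; accept=q5,q8,q9; q0-a>q0; q0-b>q1; q0-c>q2; q1-a>q1; q1-b>q3; q1-c>q4; q2-a>q0; q2-b>q5; q2-c>q2; q3-a>q3; q3-b>q6; q3-c>q7; q4-a>q1; q4-b>q8; q4-c>q4; q5-a>q5; q5-b>q8; q5-c>q5; q6-a>q6; q6-b>q6; q6-c>q6; q7-a>q3; q7-b>q9; q7-c>q7; q8-a>q8; q8-b>q9; q8-c>q8; q9-a>q9; q9-b>q6; q9-c>q9

Handle the two conditions separately and then intersect. One (3 states) tracks whether and how much of `cb` has been seen; the other (5 states) tracks the count of `b`s, saturating at 4. Each combined state is a pair, one component from each; accept when both components accept. After merging equivalent states the machine shrinks.
        a   b   c  
>  q0   q0  q1  q2 
   q1   q1  q3  q4 
   q2   q0  q5  q2 
   q3   q3  q6  q7 
   q4   q1  q8  q4 
 * q5   q5  q8  q5 
   q6   q6  q6  q6 
   q7   q3  q9  q7 
 * q8   q8  q9  q8 
 * q9   q9  q6  q9 
(> = start, * = accepting)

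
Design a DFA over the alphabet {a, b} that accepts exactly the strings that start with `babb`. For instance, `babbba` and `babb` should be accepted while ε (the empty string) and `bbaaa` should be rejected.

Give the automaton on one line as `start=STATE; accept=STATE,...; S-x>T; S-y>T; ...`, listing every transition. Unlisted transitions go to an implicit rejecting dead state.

Walk along `babb` while the input agrees: from q0 take `b` to q1, and so on. Any deviation drops to the rejecting sink q5. Once q4 is reached the prefix is confirmed and every continuation is accepted.
        a   b  
>  q0   q5  q1 
   q1   q2  q5 
   q2   q5  q3 
   q3   q5  q4 
 * q4   q4  q4 
   q5   q5  q5 
(> = start, * = accepting)

start=q0; accept=q4; q0-a>q5; q0-b>q1; q1-a>q2; q1-b>q5; q2-a>q5; q2-b>q3; q3-a>q5; q3-b>q4; q4-a>q4; q4-b>q4; q5-a>q5; q5-b>q5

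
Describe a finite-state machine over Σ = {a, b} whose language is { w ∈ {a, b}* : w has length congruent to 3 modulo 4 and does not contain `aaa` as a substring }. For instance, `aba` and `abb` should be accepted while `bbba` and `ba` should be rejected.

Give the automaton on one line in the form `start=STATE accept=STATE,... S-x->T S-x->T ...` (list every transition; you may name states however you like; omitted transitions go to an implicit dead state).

start=S0 accept=S7,S8,S9 S0-a->S1 S0-b->S2 S1-a->S3 S1-b->S4 S2-a->S5 S2-b->S4 S3-a->S6 S3-b->S7 S4-a->S8 S4-b->S7 S5-a->S9 S5-b->S7 S6-a->S6 S6-b->S6 S7-a->S10 S7-b->S0 S8-a->S11 S8-b->S0 S9-a->S6 S9-b->S0 S10-a->S12 S10-b->S2 S11-a->S6 S11-b->S2 S12-a->S6 S12-b->S4

Handle the two conditions separately and then intersect. The first has 4 states tracking the input length modulo 4; the second has 4 states tracking partial matches of the forbidden pattern `aaa`. A product state is a pair (one from each), accepting exactly when both do. After merging equivalent states the machine shrinks.
A 13-state machine:
          a    b  
>  S0     S1   S2 
   S1     S3   S4 
   S2     S5   S4 
   S3     S6   S7 
   S4     S8   S7 
   S5     S9   S7 
   S6     S6   S6 
 * S7    S10   S0 
 * S8    S11   S0 
 * S9     S6   S0 
   S10   S12   S2 
   S11    S6   S2 
   S12    S6   S4 
(> = start, * = accepting)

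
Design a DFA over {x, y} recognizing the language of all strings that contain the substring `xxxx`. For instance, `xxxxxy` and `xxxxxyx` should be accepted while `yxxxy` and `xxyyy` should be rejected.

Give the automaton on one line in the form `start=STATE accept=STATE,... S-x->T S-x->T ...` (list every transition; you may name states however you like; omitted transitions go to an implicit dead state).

start=S0 accept=S4 S0-x->S1 S0-y->S0 S1-x->S2 S1-y->S0 S2-x->S3 S2-y->S0 S3-x->S4 S3-y->S0 S4-x->S4 S4-y->S4

Track how much of `xxxx` has been matched so far: state S0 is no progress, S4 is the absorbing accept state reached once `xxxx` has occurred. Intermediate states record partial matches; on a mismatch, fall back to the longest reusable overlap.
5 states suffice.
        x   y  
>  S0   S1  S0 
   S1   S2  S0 
   S2   S3  S0 
   S3   S4  S0 
 * S4   S4  S4 
(> = start, * = accepting)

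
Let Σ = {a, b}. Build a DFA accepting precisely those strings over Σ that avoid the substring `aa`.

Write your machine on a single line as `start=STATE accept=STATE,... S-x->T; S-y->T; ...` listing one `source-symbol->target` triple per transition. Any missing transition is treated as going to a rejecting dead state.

start=s0; accept=s0,s1; s0-a->s1; s0-b->s0; s1-a->s2; s1-b->s0; s2-a->s2; s2-b->s2

Track partial matches of the forbidden pattern `aa`. State s2 is a dead state reached once `aa` has occurred; every other state accepts. s0 means no part of `aa` is currently matched.
3 states suffice.
        a   b  
>* s0   s1  s0 
 * s1   s2  s0 
   s2   s2  s2 
(> = start, * = accepting)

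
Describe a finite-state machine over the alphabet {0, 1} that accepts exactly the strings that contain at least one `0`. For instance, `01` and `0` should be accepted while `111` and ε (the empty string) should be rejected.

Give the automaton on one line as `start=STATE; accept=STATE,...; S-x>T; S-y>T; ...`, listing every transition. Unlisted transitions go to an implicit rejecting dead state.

Count `0`s, saturating at 2: state S0 means no `0` yet, S1 means one `0` seen, S2 means more than one. Each `0` increments (capped at S2); other symbols loop. Accept from {S1, S2}.
3 states suffice.
        0   1  
>  S0   S1  S0 
 * S1   S2  S1 
 * S2   S2  S2 
(> = start, * = accepting)

start=S0; accept=S1,S2; S0-0>S1; S0-1>S0; S1-0>S2; S1-1>S1; S2-0>S2; S2-1>S2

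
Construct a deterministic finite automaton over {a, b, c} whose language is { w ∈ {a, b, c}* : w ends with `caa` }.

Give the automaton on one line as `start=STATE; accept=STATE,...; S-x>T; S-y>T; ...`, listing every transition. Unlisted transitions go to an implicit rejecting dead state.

start=q0; accept=q3; q0-a>q0; q0-b>q0; q0-c>q1; q1-a>q2; q1-b>q0; q1-c>q1; q2-a>q3; q2-b>q0; q2-c>q1; q3-a>q0; q3-b>q0; q3-c>q1

Let each state record the length of the longest suffix of the input read so far that is also a prefix of `caa`. q1 means the last symbol is `c`; q2 means the last 2 symbols are `ca`; q3 means the last 3 symbols are `caa`. Accept only at q3, where the string currently ends in `caa`.
With 4 states:
        a   b   c  
>  q0   q0  q0  q1 
   q1   q2  q0  q1 
   q2   q3  q0  q1 
 * q3   q0  q0  q1 
(> = start, * = accepting)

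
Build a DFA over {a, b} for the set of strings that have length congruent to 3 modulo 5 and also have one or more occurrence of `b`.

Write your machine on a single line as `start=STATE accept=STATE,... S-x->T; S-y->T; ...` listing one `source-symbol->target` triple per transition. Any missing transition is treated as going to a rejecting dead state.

start=S0; accept=S7,S8; S0-a->S1; S0-b->S2; S1-a->S3; S1-b->S4; S2-a->S4; S2-b->S5; S3-a->S6; S3-b->S7; S4-a->S7; S4-b->S8; S5-a->S8; S5-b->S8; S6-a->S9; S6-b->S10; S7-a->S10; S7-b->S11; S8-a->S11; S8-b->S11; S9-a->S0; S9-b->S12; S10-a->S12; S10-b->S13; S11-a->S13; S11-b->S13; S12-a->S2; S12-b->S14; S13-a->S14; S13-b->S14; S14-a->S5; S14-b->S5

Run two small machines in parallel and take their product. One (5 states) tracks the input length modulo 5; the other (3 states) tracks the count of `b`s, saturating at 2. Each combined state is a pair, one component from each; accept when both components accept.
15 states suffice.
          a    b  
>  S0     S1   S2 
   S1     S3   S4 
   S2     S4   S5 
   S3     S6   S7 
   S4     S7   S8 
   S5     S8   S8 
   S6     S9  S10 
 * S7    S10  S11 
 * S8    S11  S11 
   S9     S0  S12 
   S10   S12  S13 
   S11   S13  S13 
   S12    S2  S14 
   S13   S14  S14 
   S14    S5   S5 
(> = start, * = accepting)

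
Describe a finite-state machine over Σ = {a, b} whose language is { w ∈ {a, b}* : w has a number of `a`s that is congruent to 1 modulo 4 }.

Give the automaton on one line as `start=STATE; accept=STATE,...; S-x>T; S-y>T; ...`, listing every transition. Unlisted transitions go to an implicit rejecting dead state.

The only thing that matters is how many `a`s have appeared, reduced mod 4. Use one state per residue: q0 for 0, …, q3 for 3. Reading `a` moves to the next residue; anything else stays put. q1 is accepting.
        a   b  
>  q0   q1  q0 
 * q1   q2  q1 
   q2   q3  q2 
   q3   q0  q3 
(> = start, * = accepting)

start=q0; accept=q1; q0-a>q1; q0-b>q0; q1-a>q2; q1-b>q1; q2-a>q3; q2-b>q2; q3-a>q0; q3-b>q3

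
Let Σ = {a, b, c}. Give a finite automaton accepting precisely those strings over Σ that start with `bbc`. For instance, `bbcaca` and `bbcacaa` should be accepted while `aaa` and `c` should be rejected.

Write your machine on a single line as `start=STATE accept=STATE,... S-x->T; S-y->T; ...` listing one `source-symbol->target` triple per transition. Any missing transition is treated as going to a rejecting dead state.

start=q0; accept=q3; q0-a->q4; q0-b->q1; q0-c->q4; q1-a->q4; q1-b->q2; q1-c->q4; q2-a->q4; q2-b->q4; q2-c->q3; q3-a->q3; q3-b->q3; q3-c->q3; q4-a->q4; q4-b->q4; q4-c->q4

Walk along `bbc` while the input agrees: from q0 take `b` to q1, and so on. Any deviation drops to the rejecting sink q4. Once q3 is reached the prefix is confirmed and every continuation is accepted.
        a   b   c  
>  q0   q4  q1  q4 
   q1   q4  q2  q4 
   q2   q4  q4  q3 
 * q3   q3  q3  q3 
   q4   q4  q4  q4 
(> = start, * = accepting)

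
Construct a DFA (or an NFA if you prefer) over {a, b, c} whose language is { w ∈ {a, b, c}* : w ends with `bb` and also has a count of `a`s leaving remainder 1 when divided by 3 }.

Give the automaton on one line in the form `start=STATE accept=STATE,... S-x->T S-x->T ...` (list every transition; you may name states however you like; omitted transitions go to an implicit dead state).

start=S0 accept=S4 S0-a->S1 S0-b->S0 S0-c->S0 S1-a->S2 S1-b->S3 S1-c->S1 S2-a->S0 S2-b->S2 S2-c->S2 S3-a->S2 S3-b->S4 S3-c->S1 S4-a->S2 S4-b->S4 S4-c->S1

Run two small machines in parallel and take their product. One (3 states) tracks how much of the suffix `bb` has currently been matched; the other (3 states) tracks the count of `a`s modulo 3. Each combined state is a pair, one component from each; accept when both components accept. Minimizing collapses redundant product states.
With 5 states:
        a   b   c  
>  S0   S1  S0  S0 
   S1   S2  S3  S1 
   S2   S0  S2  S2 
   S3   S2  S4  S1 
 * S4   S2  S4  S1 
(> = start, * = accepting)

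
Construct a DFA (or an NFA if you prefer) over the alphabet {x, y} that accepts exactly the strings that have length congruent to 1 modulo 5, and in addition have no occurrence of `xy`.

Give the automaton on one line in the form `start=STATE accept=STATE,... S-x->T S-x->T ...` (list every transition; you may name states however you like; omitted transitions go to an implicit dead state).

Build one automaton per condition and run them in lockstep. The first has 5 states tracking the input length modulo 5; the second has 3 states tracking partial matches of the forbidden pattern `xy`. A product state is a pair (one from each), accepting exactly when both do. Equivalent product states are then merged.
11 states suffice.
          x    y  
>  S0     S1   S2 
 * S1     S3   S4 
 * S2     S3   S5 
   S3     S6   S4 
   S4     S4   S4 
   S5     S6   S7 
   S6     S8   S4 
   S7     S8   S9 
   S8    S10   S4 
   S9    S10   S0 
   S10    S1   S4 
(> = start, * = accepting)

start=S0 accept=S1,S2 S0-x->S1 S0-y->S2 S1-x->S3 S1-y->S4 S2-x->S3 S2-y->S5 S3-x->S6 S3-y->S4 S4-x->S4 S4-y->S4 S5-x->S6 S5-y->S7 S6-x->S8 S6-y->S4 S7-x->S8 S7-y->S9 S8-x->S10 S8-y->S4 S9-x->S10 S9-y->S0 S10-x->S1 S10-y->S4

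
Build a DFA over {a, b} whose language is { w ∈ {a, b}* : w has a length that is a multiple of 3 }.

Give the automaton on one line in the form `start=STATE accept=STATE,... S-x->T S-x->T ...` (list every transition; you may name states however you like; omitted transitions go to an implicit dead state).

start=S0 accept=S0 S0-a->S1 S0-b->S1 S1-a->S2 S1-b->S2 S2-a->S0 S2-b->S0

Count input length modulo 3: every symbol advances one step around the cycle S0 → S1 → S2 → S0. Accept at S0.
        a   b  
>* S0   S1  S1 
   S1   S2  S2 
   S2   S0  S0 
(> = start, * = accepting)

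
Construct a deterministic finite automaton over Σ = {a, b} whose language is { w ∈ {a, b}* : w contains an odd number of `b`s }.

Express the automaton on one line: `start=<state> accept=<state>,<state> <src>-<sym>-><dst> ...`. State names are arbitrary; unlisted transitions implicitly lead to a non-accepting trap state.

start=S0 accept=S1 S0-a->S0 S0-b->S1 S1-a->S1 S1-b->S0

Keep the running count of `b`s modulo 2: each `b` advances along the cycle S0 → S1 → S0 while other symbols loop. Accept at S1.
A 2-state machine:
        a   b  
>  S0   S0  S1 
 * S1   S1  S0 
(> = start, * = accepting)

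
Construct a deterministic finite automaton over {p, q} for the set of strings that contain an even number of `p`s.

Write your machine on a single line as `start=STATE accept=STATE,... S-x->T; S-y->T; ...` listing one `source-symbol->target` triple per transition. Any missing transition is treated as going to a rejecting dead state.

start=s0; accept=s0; s0-p->s1; s0-q->s0; s1-p->s0; s1-q->s1

The only thing that matters is how many `p`s have appeared, reduced mod 2. Use one state per residue: s0 for 0, …, s1 for 1. Reading `p` moves to the next residue; anything else stays put. s0 is accepting.
With 2 states:
        p   q  
>* s0   s1  s0 
   s1   s0  s1 
(> = start, * = accepting)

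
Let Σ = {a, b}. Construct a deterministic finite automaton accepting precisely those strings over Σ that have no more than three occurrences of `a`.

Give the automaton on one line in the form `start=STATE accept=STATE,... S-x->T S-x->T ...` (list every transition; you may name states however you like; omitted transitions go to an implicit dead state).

Count `a`s, saturating at 4: states S0 through S3 mean 0 through 3 `a`s seen; S4 means more than 3. Each `a` increments (capped at S4); other symbols loop. Accept from {S0, S1, S2, S3}.
        a   b  
>* S0   S1  S0 
 * S1   S2  S1 
 * S2   S3  S2 
 * S3   S4  S3 
   S4   S4  S4 
(> = start, * = accepting)

start=S0 accept=S0,S1,S2,S3 S0-a->S1 S0-b->S0 S1-a->S2 S1-b->S1 S2-a->S3 S2-b->S2 S3-a->S4 S3-b->S3 S4-a->S4 S4-b->S4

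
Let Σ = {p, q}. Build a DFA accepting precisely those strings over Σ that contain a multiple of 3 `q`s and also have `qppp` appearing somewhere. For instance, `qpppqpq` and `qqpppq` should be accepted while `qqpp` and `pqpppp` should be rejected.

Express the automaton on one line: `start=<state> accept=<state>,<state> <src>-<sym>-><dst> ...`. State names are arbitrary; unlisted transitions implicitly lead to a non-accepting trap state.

Run two small machines in parallel and take their product. One (3 states) tracks the count of `q`s modulo 3; the other (5 states) tracks whether and how much of `qppp` has been seen. Each combined state is a pair, one component from each; accept when both components accept.
          p    q  
>  S0     S0   S1 
   S1     S2   S3 
   S2     S4   S3 
   S3     S5   S6 
   S4     S7   S3 
   S5     S8   S6 
   S6     S9   S1 
   S7     S7  S10 
   S8    S10   S6 
   S9    S11   S1 
   S10   S10  S12 
   S11   S12   S1 
 * S12   S12   S7 
(> = start, * = accepting)

start=S0 accept=S12 S0-p->S0 S0-q->S1 S1-p->S2 S1-q->S3 S2-p->S4 S2-q->S3 S3-p->S5 S3-q->S6 S4-p->S7 S4-q->S3 S5-p->S8 S5-q->S6 S6-p->S9 S6-q->S1 S7-p->S7 S7-q->S10 S8-p->S10 S8-q->S6 S9-p->S11 S9-q->S1 S10-p->S10 S10-q->S12 S11-p->S12 S11-q->S1 S12-p->S12 S12-q->S7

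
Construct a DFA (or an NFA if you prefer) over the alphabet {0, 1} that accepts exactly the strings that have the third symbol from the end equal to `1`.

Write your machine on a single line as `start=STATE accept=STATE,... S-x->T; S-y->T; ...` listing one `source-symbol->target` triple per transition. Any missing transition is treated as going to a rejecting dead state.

start=s0; accept=s11,s12,s13,s14; s0-0->s1; s0-1->s2; s1-0->s3; s1-1->s4; s2-0->s5; s2-1->s6; s3-0->s7; s3-1->s8; s4-0->s9; s4-1->s10; s5-0->s11; s5-1->s12; s6-0->s13; s6-1->s14; s7-0->s7; s7-1->s8; s8-0->s9; s8-1->s10; s9-0->s11; s9-1->s12; s10-0->s13; s10-1->s14; s11-0->s7; s11-1->s8; s12-0->s9; s12-1->s10; s13-0->s11; s13-1->s12; s14-0->s13; s14-1->s14

A DFA must remember the last 3 symbols (since which symbol is third-to-last isn't known until the input ends). Use one state per possible window of the last ≤3 symbols; accept from those whose window starts with `1`.
15 states suffice.
          0    1  
>  s0     s1   s2 
   s1     s3   s4 
   s2     s5   s6 
   s3     s7   s8 
   s4     s9  s10 
   s5    s11  s12 
   s6    s13  s14 
   s7     s7   s8 
   s8     s9  s10 
   s9    s11  s12 
   s10   s13  s14 
 * s11    s7   s8 
 * s12    s9  s10 
 * s13   s11  s12 
 * s14   s13  s14 
(> = start, * = accepting)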